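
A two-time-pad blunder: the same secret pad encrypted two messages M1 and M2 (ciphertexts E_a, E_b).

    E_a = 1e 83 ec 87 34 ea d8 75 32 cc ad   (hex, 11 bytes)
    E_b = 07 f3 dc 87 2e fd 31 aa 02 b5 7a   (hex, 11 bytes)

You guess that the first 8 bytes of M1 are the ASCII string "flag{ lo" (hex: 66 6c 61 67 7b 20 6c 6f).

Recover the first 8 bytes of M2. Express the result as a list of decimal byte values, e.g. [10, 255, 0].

First, E_a ⊕ E_b = (M1 ⊕ K) ⊕ (M2 ⊕ K) = M1 ⊕ M2, so the key drops out. Then M2 = (M1 ⊕ M2) ⊕ M1 over the first 8 bytes.
byte 0: (1e XOR 07) XOR 66 = 19 XOR 66 = 7f
byte 1: (83 XOR f3) XOR 6c = 70 XOR 6c = 1c
byte 2: (ec XOR dc) XOR 61 = 30 XOR 61 = 51
byte 3: (87 XOR 87) XOR 67 = 00 XOR 67 = 67
byte 4: (34 XOR 2e) XOR 7b = 1a XOR 7b = 61
byte 5: (ea XOR fd) XOR 20 = 17 XOR 20 = 37
byte 6: (d8 XOR 31) XOR 6c = e9 XOR 6c = 85
byte 7: (75 XOR aa) XOR 6f = df XOR 6f = b0

[127, 28, 81, 103, 97, 55, 133, 176]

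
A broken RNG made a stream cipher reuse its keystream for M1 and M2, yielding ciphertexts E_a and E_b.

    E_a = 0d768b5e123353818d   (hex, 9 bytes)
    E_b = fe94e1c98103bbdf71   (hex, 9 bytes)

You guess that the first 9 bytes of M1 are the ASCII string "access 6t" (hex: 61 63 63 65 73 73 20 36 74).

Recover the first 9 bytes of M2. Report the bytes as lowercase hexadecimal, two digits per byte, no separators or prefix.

First, E_a ⊕ E_b = (M1 ⊕ K) ⊕ (M2 ⊕ K) = M1 ⊕ M2, so the key drops out. Then M2 = (M1 ⊕ M2) ⊕ M1 over the first 9 bytes.
byte 0: (0d XOR fe) XOR 61 = f3 XOR 61 = 92
byte 1: (76 XOR 94) XOR 63 = e2 XOR 63 = 81
byte 2: (8b XOR e1) XOR 63 = 6a XOR 63 = 09
byte 3: (5e XOR c9) XOR 65 = 97 XOR 65 = f2
byte 4: (12 XOR 81) XOR 73 = 93 XOR 73 = e0
byte 5: (33 XOR 03) XOR 73 = 30 XOR 73 = 43
byte 6: (53 XOR bb) XOR 20 = e8 XOR 20 = c8
byte 7: (81 XOR df) XOR 36 = 5e XOR 36 = 68
byte 8: (8d XOR 71) XOR 74 = fc XOR 74 = 88

928109f2e043c86888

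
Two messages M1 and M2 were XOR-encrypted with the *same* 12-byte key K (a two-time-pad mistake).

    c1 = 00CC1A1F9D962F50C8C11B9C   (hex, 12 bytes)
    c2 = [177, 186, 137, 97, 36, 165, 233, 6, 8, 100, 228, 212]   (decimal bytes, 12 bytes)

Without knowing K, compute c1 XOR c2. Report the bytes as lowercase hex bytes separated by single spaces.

b1 76 93 7e b9 33 c6 56 c0 a5 ff 48

c1 ⊕ c2 = (M1 ⊕ K) ⊕ (M2 ⊕ K) = M1 ⊕ M2 — the shared key cancels under XOR.
00000000 ⊕ 10110001 = 10110001
11001100 ⊕ 10111010 = 01110110
00011010 ⊕ 10001001 = 10010011
00011111 ⊕ 01100001 = 01111110
10011101 ⊕ 00100100 = 10111001
10010110 ⊕ 10100101 = 00110011
00101111 ⊕ 11101001 = 11000110
01010000 ⊕ 00000110 = 01010110
11001000 ⊕ 00001000 = 11000000
11000001 ⊕ 01100100 = 10100101
00011011 ⊕ 11100100 = 11111111
10011100 ⊕ 11010100 = 01001000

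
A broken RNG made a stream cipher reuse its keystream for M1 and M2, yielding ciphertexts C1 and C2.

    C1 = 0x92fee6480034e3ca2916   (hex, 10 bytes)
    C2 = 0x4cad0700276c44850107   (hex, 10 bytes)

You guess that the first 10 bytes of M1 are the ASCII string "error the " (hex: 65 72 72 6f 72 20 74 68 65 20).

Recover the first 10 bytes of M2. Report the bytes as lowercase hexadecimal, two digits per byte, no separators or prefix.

First, C1 ⊕ C2 = (M1 ⊕ K) ⊕ (M2 ⊕ K) = M1 ⊕ M2, so the key drops out. Then M2 = (M1 ⊕ M2) ⊕ M1 over the first 10 bytes.
byte 0: (92 ⊕ 4c) ⊕ 65 = de ⊕ 65 = bb
byte 1: (fe ⊕ ad) ⊕ 72 = 53 ⊕ 72 = 21
byte 2: (e6 ⊕ 07) ⊕ 72 = e1 ⊕ 72 = 93
byte 3: (48 ⊕ 00) ⊕ 6f = 48 ⊕ 6f = 27
byte 4: (00 ⊕ 27) ⊕ 72 = 27 ⊕ 72 = 55
byte 5: (34 ⊕ 6c) ⊕ 20 = 58 ⊕ 20 = 78
byte 6: (e3 ⊕ 44) ⊕ 74 = a7 ⊕ 74 = d3
byte 7: (ca ⊕ 85) ⊕ 68 = 4f ⊕ 68 = 27
byte 8: (29 ⊕ 01) ⊕ 65 = 28 ⊕ 65 = 4d
byte 9: (16 ⊕ 07) ⊕ 20 = 11 ⊕ 20 = 31

bb2193275578d3274d31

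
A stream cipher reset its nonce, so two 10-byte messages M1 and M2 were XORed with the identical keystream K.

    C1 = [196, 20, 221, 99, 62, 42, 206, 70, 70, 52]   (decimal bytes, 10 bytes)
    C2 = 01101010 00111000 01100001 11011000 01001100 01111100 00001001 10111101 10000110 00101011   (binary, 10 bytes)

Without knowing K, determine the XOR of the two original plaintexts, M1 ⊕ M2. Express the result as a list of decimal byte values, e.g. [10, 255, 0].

C1 ⊕ C2 = (M1 ⊕ K) ⊕ (M2 ⊕ K) = M1 ⊕ M2 — the shared key cancels under XOR.
byte 0: c4 ^ 6a = ae
byte 1: 14 ^ 38 = 2c
byte 2: dd ^ 61 = bc
byte 3: 63 ^ d8 = bb
byte 4: 3e ^ 4c = 72
byte 5: 2a ^ 7c = 56
byte 6: ce ^ 09 = c7
byte 7: 46 ^ bd = fb
byte 8: 46 ^ 86 = c0
byte 9: 34 ^ 2b = 1f

[174, 44, 188, 187, 114, 86, 199, 251, 192, 31]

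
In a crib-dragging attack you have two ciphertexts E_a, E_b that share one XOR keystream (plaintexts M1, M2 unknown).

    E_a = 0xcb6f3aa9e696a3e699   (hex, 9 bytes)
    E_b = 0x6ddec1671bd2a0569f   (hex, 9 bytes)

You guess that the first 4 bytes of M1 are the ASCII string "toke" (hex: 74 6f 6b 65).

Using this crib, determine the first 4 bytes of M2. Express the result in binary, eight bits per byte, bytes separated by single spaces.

First, E_a ⊕ E_b = (M1 ⊕ K) ⊕ (M2 ⊕ K) = M1 ⊕ M2, so the key drops out. Then M2 = (M1 ⊕ M2) ⊕ M1 over the first 4 bytes.
byte 0: (cb XOR 6d) XOR 74 = a6 XOR 74 = d2
byte 1: (6f XOR de) XOR 6f = b1 XOR 6f = de
byte 2: (3a XOR c1) XOR 6b = fb XOR 6b = 90
byte 3: (a9 XOR 67) XOR 65 = ce XOR 65 = ab

11010010 11011110 10010000 10101011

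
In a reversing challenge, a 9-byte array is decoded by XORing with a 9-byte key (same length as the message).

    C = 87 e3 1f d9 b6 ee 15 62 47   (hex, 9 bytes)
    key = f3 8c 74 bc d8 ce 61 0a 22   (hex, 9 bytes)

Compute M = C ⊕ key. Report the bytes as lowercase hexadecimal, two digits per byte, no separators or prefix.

746f6b656e20746865

135 ^ 243 = 116
227 ^ 140 = 111
 31 ^ 116 = 107
217 ^ 188 = 101
182 ^ 216 = 110
238 ^ 206 =  32
 21 ^  97 = 116
 98 ^  10 = 104
 71 ^  34 = 101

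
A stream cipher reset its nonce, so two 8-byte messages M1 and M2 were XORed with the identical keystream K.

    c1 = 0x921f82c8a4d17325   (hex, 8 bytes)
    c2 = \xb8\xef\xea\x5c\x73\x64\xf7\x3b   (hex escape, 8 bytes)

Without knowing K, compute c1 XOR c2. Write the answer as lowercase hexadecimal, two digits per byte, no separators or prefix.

2af06894d7b5841e

c1 ⊕ c2 = (M1 ⊕ K) ⊕ (M2 ⊕ K) = M1 ⊕ M2 — the shared key cancels under XOR.
146 ⊕ 184 =  42
 31 ⊕ 239 = 240
130 ⊕ 234 = 104
200 ⊕  92 = 148
164 ⊕ 115 = 215
209 ⊕ 100 = 181
115 ⊕ 247 = 132
 37 ⊕  59 =  30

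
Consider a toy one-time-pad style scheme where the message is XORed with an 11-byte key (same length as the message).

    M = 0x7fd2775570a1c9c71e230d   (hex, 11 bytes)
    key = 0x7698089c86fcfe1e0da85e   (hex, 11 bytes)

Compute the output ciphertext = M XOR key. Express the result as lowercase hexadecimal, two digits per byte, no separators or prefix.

094a7fc9f65d37d9138b53

byte 0: 7f ^ 76 = 09
byte 1: d2 ^ 98 = 4a
byte 2: 77 ^ 08 = 7f
byte 3: 55 ^ 9c = c9
byte 4: 70 ^ 86 = f6
byte 5: a1 ^ fc = 5d
byte 6: c9 ^ fe = 37
byte 7: c7 ^ 1e = d9
byte 8: 1e ^ 0d = 13
byte 9: 23 ^ a8 = 8b
byte 10: 0d ^ 5e = 53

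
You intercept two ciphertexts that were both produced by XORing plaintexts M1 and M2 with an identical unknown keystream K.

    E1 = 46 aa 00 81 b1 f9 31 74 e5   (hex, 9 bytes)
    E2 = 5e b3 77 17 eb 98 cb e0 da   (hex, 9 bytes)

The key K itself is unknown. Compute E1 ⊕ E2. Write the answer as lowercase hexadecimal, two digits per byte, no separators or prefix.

E1 ⊕ E2 = (M1 ⊕ K) ⊕ (M2 ⊕ K) = M1 ⊕ M2 — the shared key cancels under XOR.
46 xor 5e = 18
aa xor b3 = 19
00 xor 77 = 77
81 xor 17 = 96
b1 xor eb = 5a
f9 xor 98 = 61
31 xor cb = fa
74 xor e0 = 94
e5 xor da = 3f

181977965a61fa943f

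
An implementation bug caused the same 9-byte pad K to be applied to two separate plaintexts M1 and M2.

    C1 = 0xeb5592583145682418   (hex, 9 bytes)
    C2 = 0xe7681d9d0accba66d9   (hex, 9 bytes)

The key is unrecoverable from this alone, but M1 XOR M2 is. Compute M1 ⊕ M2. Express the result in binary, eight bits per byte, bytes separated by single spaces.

00001100 00111101 10001111 11000101 00111011 10001001 11010010 01000010 11000001

C1 ⊕ C2 = (M1 ⊕ K) ⊕ (M2 ⊕ K) = M1 ⊕ M2 — the shared key cancels under XOR.
11101011 ⊕ 11100111 = 00001100
01010101 ⊕ 01101000 = 00111101
10010010 ⊕ 00011101 = 10001111
01011000 ⊕ 10011101 = 11000101
00110001 ⊕ 00001010 = 00111011
01000101 ⊕ 11001100 = 10001001
01101000 ⊕ 10111010 = 11010010
00100100 ⊕ 01100110 = 01000010
00011000 ⊕ 11011001 = 11000001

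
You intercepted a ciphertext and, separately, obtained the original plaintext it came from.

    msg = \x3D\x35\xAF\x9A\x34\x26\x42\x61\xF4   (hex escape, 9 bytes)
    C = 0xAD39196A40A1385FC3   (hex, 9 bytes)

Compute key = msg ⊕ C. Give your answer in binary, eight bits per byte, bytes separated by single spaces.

Since C = msg ⊕ key, XORing both sides with msg gives key = msg ⊕ C.
3d ^ ad = 90
35 ^ 39 = 0c
af ^ 19 = b6
9a ^ 6a = f0
34 ^ 40 = 74
26 ^ a1 = 87
42 ^ 38 = 7a
61 ^ 5f = 3e
f4 ^ c3 = 37

10010000 00001100 10110110 11110000 01110100 10000111 01111010 00111110 00110111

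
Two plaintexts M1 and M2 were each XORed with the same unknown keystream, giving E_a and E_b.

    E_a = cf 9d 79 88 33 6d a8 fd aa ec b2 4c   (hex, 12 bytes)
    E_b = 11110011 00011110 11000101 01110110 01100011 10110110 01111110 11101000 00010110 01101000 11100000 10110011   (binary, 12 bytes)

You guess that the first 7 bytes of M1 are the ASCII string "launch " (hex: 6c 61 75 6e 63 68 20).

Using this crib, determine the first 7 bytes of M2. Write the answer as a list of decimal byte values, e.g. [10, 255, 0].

[80, 226, 201, 144, 51, 179, 246]

First, E_a ⊕ E_b = (M1 ⊕ K) ⊕ (M2 ⊕ K) = M1 ⊕ M2, so the key drops out. Then M2 = (M1 ⊕ M2) ⊕ M1 over the first 7 bytes.
byte 0: (cf xor f3) xor 6c = 3c xor 6c = 50
byte 1: (9d xor 1e) xor 61 = 83 xor 61 = e2
byte 2: (79 xor c5) xor 75 = bc xor 75 = c9
byte 3: (88 xor 76) xor 6e = fe xor 6e = 90
byte 4: (33 xor 63) xor 63 = 50 xor 63 = 33
byte 5: (6d xor b6) xor 68 = db xor 68 = b3
byte 6: (a8 xor 7e) xor 20 = d6 xor 20 = f6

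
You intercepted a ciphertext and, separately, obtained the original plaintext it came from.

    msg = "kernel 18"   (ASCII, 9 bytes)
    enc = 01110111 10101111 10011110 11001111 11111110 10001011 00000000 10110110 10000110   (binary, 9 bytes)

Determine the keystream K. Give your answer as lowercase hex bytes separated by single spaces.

1c ca ec a1 9b e7 20 87 be

Since enc = msg ⊕ K, XORing both sides with msg gives K = msg ⊕ enc.
byte 0: 6b xor 77 = 1c
byte 1: 65 xor af = ca
byte 2: 72 xor 9e = ec
byte 3: 6e xor cf = a1
byte 4: 65 xor fe = 9b
byte 5: 6c xor 8b = e7
byte 6: 20 xor 00 = 20
byte 7: 31 xor b6 = 87
byte 8: 38 xor 86 = be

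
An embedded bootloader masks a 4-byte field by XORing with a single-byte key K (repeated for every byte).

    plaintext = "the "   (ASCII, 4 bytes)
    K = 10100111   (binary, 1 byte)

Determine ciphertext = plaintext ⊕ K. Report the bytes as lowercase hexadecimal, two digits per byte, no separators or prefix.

d3cfc287

The 1-byte key repeats, so the effective keystream is a7 a7 a7 a7.
byte 0: 74 XOR a7 = d3
byte 1: 68 XOR a7 = cf
byte 2: 65 XOR a7 = c2
byte 3: 20 XOR a7 = 87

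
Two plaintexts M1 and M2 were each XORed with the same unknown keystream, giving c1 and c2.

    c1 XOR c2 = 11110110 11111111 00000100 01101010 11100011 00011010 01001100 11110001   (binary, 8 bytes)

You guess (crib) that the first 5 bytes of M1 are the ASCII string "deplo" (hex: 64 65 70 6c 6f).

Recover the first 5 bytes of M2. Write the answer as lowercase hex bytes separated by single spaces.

92 9a 74 06 8c

Since c1 ⊕ c2 = M1 ⊕ M2, XORing with the guessed M1 bytes yields the corresponding M2 bytes: M2 = (c1 ⊕ c2) ⊕ M1.
f6 ^ 64 = 92
ff ^ 65 = 9a
04 ^ 70 = 74
6a ^ 6c = 06
e3 ^ 6f = 8c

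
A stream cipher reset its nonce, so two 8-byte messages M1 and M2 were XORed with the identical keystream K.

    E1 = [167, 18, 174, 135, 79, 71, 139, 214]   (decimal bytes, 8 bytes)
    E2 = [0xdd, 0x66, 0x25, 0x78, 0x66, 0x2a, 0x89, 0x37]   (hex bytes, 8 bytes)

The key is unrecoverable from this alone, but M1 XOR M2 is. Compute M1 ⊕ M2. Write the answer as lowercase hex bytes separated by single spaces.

7a 74 8b ff 29 6d 02 e1

E1 ⊕ E2 = (M1 ⊕ K) ⊕ (M2 ⊕ K) = M1 ⊕ M2 — the shared key cancels under XOR.
10100111 XOR 11011101 = 01111010
00010010 XOR 01100110 = 01110100
10101110 XOR 00100101 = 10001011
10000111 XOR 01111000 = 11111111
01001111 XOR 01100110 = 00101001
01000111 XOR 00101010 = 01101101
10001011 XOR 10001001 = 00000010
11010110 XOR 00110111 = 11100001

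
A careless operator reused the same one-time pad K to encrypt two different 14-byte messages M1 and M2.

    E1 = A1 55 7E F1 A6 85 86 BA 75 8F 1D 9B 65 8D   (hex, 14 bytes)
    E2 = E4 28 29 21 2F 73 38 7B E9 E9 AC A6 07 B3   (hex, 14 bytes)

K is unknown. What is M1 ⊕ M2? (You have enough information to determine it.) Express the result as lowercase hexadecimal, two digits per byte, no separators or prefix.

457d57d089f6bec19c66b13d623e

E1 ⊕ E2 = (M1 ⊕ K) ⊕ (M2 ⊕ K) = M1 ⊕ M2 — the shared key cancels under XOR.
byte 0: a1 XOR e4 = 45
byte 1: 55 XOR 28 = 7d
byte 2: 7e XOR 29 = 57
byte 3: f1 XOR 21 = d0
byte 4: a6 XOR 2f = 89
byte 5: 85 XOR 73 = f6
byte 6: 86 XOR 38 = be
byte 7: ba XOR 7b = c1
byte 8: 75 XOR e9 = 9c
byte 9: 8f XOR e9 = 66
byte 10: 1d XOR ac = b1
byte 11: 9b XOR a6 = 3d
byte 12: 65 XOR 07 = 62
byte 13: 8d XOR b3 = 3e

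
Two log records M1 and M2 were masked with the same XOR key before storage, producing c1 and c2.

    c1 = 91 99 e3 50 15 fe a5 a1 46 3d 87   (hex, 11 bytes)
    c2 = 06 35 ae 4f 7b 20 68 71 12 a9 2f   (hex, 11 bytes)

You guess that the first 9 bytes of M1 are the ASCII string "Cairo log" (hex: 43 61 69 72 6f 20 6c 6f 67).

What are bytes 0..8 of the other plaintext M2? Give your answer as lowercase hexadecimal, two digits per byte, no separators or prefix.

d4cd246d01fea1bf33

First, c1 ⊕ c2 = (M1 ⊕ K) ⊕ (M2 ⊕ K) = M1 ⊕ M2, so the key drops out. Then M2 = (M1 ⊕ M2) ⊕ M1 over the first 9 bytes.
byte 0: (91 ^ 06) ^ 43 = 97 ^ 43 = d4
byte 1: (99 ^ 35) ^ 61 = ac ^ 61 = cd
byte 2: (e3 ^ ae) ^ 69 = 4d ^ 69 = 24
byte 3: (50 ^ 4f) ^ 72 = 1f ^ 72 = 6d
byte 4: (15 ^ 7b) ^ 6f = 6e ^ 6f = 01
byte 5: (fe ^ 20) ^ 20 = de ^ 20 = fe
byte 6: (a5 ^ 68) ^ 6c = cd ^ 6c = a1
byte 7: (a1 ^ 71) ^ 6f = d0 ^ 6f = bf
byte 8: (46 ^ 12) ^ 67 = 54 ^ 67 = 33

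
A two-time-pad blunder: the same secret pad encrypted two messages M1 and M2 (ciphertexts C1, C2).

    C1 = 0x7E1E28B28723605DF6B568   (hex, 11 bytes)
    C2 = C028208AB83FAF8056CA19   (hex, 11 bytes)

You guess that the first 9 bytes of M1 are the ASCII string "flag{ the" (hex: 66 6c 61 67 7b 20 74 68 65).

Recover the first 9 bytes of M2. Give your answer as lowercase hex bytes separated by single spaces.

First, C1 ⊕ C2 = (M1 ⊕ K) ⊕ (M2 ⊕ K) = M1 ⊕ M2, so the key drops out. Then M2 = (M1 ⊕ M2) ⊕ M1 over the first 9 bytes.
byte 0: (7e XOR c0) XOR 66 = be XOR 66 = d8
byte 1: (1e XOR 28) XOR 6c = 36 XOR 6c = 5a
byte 2: (28 XOR 20) XOR 61 = 08 XOR 61 = 69
byte 3: (b2 XOR 8a) XOR 67 = 38 XOR 67 = 5f
byte 4: (87 XOR b8) XOR 7b = 3f XOR 7b = 44
byte 5: (23 XOR 3f) XOR 20 = 1c XOR 20 = 3c
byte 6: (60 XOR af) XOR 74 = cf XOR 74 = bb
byte 7: (5d XOR 80) XOR 68 = dd XOR 68 = b5
byte 8: (f6 XOR 56) XOR 65 = a0 XOR 65 = c5

d8 5a 69 5f 44 3c bb b5 c5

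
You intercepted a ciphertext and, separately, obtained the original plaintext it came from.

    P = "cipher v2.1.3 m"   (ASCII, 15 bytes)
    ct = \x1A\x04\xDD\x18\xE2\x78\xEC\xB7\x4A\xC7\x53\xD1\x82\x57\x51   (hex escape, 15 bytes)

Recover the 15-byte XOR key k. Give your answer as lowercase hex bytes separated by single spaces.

Since ct = P ⊕ k, XORing both sides with P gives k = P ⊕ ct.
byte 0: 63 ^ 1a = 79
byte 1: 69 ^ 04 = 6d
byte 2: 70 ^ dd = ad
byte 3: 68 ^ 18 = 70
byte 4: 65 ^ e2 = 87
byte 5: 72 ^ 78 = 0a
byte 6: 20 ^ ec = cc
byte 7: 76 ^ b7 = c1
byte 8: 32 ^ 4a = 78
byte 9: 2e ^ c7 = e9
byte 10: 31 ^ 53 = 62
byte 11: 2e ^ d1 = ff
byte 12: 33 ^ 82 = b1
byte 13: 20 ^ 57 = 77
byte 14: 6d ^ 51 = 3c

79 6d ad 70 87 0a cc c1 78 e9 62 ff b1 77 3c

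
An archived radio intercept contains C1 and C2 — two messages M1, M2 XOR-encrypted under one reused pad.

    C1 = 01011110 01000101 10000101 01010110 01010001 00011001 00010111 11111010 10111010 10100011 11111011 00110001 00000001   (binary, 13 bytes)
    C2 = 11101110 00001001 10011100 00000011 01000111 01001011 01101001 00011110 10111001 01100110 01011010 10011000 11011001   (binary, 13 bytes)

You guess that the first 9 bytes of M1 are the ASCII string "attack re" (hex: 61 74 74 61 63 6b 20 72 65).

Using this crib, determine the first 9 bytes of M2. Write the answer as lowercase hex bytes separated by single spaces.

First, C1 ⊕ C2 = (M1 ⊕ K) ⊕ (M2 ⊕ K) = M1 ⊕ M2, so the key drops out. Then M2 = (M1 ⊕ M2) ⊕ M1 over the first 9 bytes.
byte 0: (5e XOR ee) XOR 61 = b0 XOR 61 = d1
byte 1: (45 XOR 09) XOR 74 = 4c XOR 74 = 38
byte 2: (85 XOR 9c) XOR 74 = 19 XOR 74 = 6d
byte 3: (56 XOR 03) XOR 61 = 55 XOR 61 = 34
byte 4: (51 XOR 47) XOR 63 = 16 XOR 63 = 75
byte 5: (19 XOR 4b) XOR 6b = 52 XOR 6b = 39
byte 6: (17 XOR 69) XOR 20 = 7e XOR 20 = 5e
byte 7: (fa XOR 1e) XOR 72 = e4 XOR 72 = 96
byte 8: (ba XOR b9) XOR 65 = 03 XOR 65 = 66

d1 38 6d 34 75 39 5e 96 66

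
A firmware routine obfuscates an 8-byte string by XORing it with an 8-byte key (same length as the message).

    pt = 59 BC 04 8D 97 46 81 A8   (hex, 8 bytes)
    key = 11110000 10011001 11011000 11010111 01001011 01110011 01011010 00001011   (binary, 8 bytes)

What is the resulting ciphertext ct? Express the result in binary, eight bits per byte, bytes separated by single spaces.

59 ^ f0 = a9
bc ^ 99 = 25
04 ^ d8 = dc
8d ^ d7 = 5a
97 ^ 4b = dc
46 ^ 73 = 35
81 ^ 5a = db
a8 ^ 0b = a3

10101001 00100101 11011100 01011010 11011100 00110101 11011011 10100011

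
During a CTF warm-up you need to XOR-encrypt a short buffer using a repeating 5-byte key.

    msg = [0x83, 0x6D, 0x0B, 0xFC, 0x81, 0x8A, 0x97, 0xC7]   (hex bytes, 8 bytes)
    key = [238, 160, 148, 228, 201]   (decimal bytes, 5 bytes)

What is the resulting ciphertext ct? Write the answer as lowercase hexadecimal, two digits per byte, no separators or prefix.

The 5-byte key repeats, so the effective keystream is ee a0 94 e4 c9 ee a0 94.
byte 0: 131 ^ 238 = 109
byte 1: 109 ^ 160 = 205
byte 2:  11 ^ 148 = 159
byte 3: 252 ^ 228 =  24
byte 4: 129 ^ 201 =  72
byte 5: 138 ^ 238 = 100
byte 6: 151 ^ 160 =  55
byte 7: 199 ^ 148 =  83

6dcd9f1848643753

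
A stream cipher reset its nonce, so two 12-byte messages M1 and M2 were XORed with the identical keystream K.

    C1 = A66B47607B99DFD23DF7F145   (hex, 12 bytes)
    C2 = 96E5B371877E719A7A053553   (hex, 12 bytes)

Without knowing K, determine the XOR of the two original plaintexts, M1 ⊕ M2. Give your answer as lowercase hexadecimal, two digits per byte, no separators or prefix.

C1 ⊕ C2 = (M1 ⊕ K) ⊕ (M2 ⊕ K) = M1 ⊕ M2 — the shared key cancels under XOR.
a6 xor 96 = 30
6b xor e5 = 8e
47 xor b3 = f4
60 xor 71 = 11
7b xor 87 = fc
99 xor 7e = e7
df xor 71 = ae
d2 xor 9a = 48
3d xor 7a = 47
f7 xor 05 = f2
f1 xor 35 = c4
45 xor 53 = 16

308ef411fce7ae4847f2c416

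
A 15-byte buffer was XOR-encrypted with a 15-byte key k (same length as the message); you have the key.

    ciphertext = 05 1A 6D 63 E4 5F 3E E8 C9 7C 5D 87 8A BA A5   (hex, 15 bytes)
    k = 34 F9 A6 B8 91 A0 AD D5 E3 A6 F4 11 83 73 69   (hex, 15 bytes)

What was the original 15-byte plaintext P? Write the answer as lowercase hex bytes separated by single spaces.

byte 0: 00000101 ⊕ 00110100 = 00110001
byte 1: 00011010 ⊕ 11111001 = 11100011
byte 2: 01101101 ⊕ 10100110 = 11001011
byte 3: 01100011 ⊕ 10111000 = 11011011
byte 4: 11100100 ⊕ 10010001 = 01110101
byte 5: 01011111 ⊕ 10100000 = 11111111
byte 6: 00111110 ⊕ 10101101 = 10010011
byte 7: 11101000 ⊕ 11010101 = 00111101
byte 8: 11001001 ⊕ 11100011 = 00101010
byte 9: 01111100 ⊕ 10100110 = 11011010
byte 10: 01011101 ⊕ 11110100 = 10101001
byte 11: 10000111 ⊕ 00010001 = 10010110
byte 12: 10001010 ⊕ 10000011 = 00001001
byte 13: 10111010 ⊕ 01110011 = 11001001
byte 14: 10100101 ⊕ 01101001 = 11001100

31 e3 cb db 75 ff 93 3d 2a da a9 96 09 c9 cc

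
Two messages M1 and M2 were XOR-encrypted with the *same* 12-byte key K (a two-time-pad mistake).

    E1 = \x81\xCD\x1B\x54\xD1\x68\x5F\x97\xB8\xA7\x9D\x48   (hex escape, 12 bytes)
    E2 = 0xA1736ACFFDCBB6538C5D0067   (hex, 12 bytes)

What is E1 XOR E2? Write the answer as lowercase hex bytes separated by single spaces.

E1 ⊕ E2 = (M1 ⊕ K) ⊕ (M2 ⊕ K) = M1 ⊕ M2 — the shared key cancels under XOR.
81 xor a1 = 20
cd xor 73 = be
1b xor 6a = 71
54 xor cf = 9b
d1 xor fd = 2c
68 xor cb = a3
5f xor b6 = e9
97 xor 53 = c4
b8 xor 8c = 34
a7 xor 5d = fa
9d xor 00 = 9d
48 xor 67 = 2f

20 be 71 9b 2c a3 e9 c4 34 fa 9d 2f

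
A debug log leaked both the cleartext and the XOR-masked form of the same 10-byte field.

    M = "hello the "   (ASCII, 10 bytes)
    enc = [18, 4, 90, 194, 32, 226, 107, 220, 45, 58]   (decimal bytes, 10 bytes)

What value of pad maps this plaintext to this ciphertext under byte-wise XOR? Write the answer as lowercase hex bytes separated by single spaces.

7a 61 36 ae 4f c2 1f b4 48 1a

Since enc = M ⊕ pad, XORing both sides with M gives pad = M ⊕ enc.
68 xor 12 = 7a
65 xor 04 = 61
6c xor 5a = 36
6c xor c2 = ae
6f xor 20 = 4f
20 xor e2 = c2
74 xor 6b = 1f
68 xor dc = b4
65 xor 2d = 48
20 xor 3a = 1a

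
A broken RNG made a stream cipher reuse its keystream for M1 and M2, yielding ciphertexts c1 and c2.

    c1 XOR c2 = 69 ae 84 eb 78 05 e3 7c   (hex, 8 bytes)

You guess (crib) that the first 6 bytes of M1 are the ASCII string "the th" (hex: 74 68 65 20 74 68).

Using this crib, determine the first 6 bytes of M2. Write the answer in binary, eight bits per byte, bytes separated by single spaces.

Since c1 ⊕ c2 = M1 ⊕ M2, XORing with the guessed M1 bytes yields the corresponding M2 bytes: M2 = (c1 ⊕ c2) ⊕ M1.
69 ^ 74 = 1d
ae ^ 68 = c6
84 ^ 65 = e1
eb ^ 20 = cb
78 ^ 74 = 0c
05 ^ 68 = 6d

00011101 11000110 11100001 11001011 00001100 01101101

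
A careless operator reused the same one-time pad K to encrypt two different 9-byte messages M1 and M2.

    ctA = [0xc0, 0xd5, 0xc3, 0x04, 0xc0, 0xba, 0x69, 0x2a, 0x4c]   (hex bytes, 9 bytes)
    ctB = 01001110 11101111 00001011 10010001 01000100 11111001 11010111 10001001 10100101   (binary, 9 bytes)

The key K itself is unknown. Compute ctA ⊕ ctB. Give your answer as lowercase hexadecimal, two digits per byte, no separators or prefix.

8e3ac8958443bea3e9

ctA ⊕ ctB = (M1 ⊕ K) ⊕ (M2 ⊕ K) = M1 ⊕ M2 — the shared key cancels under XOR.
byte 0: c0 xor 4e = 8e
byte 1: d5 xor ef = 3a
byte 2: c3 xor 0b = c8
byte 3: 04 xor 91 = 95
byte 4: c0 xor 44 = 84
byte 5: ba xor f9 = 43
byte 6: 69 xor d7 = be
byte 7: 2a xor 89 = a3
byte 8: 4c xor a5 = e9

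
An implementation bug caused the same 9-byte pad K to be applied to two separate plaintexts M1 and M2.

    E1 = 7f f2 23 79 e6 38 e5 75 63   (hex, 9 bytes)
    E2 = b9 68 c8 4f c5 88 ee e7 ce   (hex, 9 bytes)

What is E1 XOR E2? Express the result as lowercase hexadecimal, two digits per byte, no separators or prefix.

c69aeb3623b00b92ad

E1 ⊕ E2 = (M1 ⊕ K) ⊕ (M2 ⊕ K) = M1 ⊕ M2 — the shared key cancels under XOR.
byte 0: 01111111 XOR 10111001 = 11000110
byte 1: 11110010 XOR 01101000 = 10011010
byte 2: 00100011 XOR 11001000 = 11101011
byte 3: 01111001 XOR 01001111 = 00110110
byte 4: 11100110 XOR 11000101 = 00100011
byte 5: 00111000 XOR 10001000 = 10110000
byte 6: 11100101 XOR 11101110 = 00001011
byte 7: 01110101 XOR 11100111 = 10010010
byte 8: 01100011 XOR 11001110 = 10101101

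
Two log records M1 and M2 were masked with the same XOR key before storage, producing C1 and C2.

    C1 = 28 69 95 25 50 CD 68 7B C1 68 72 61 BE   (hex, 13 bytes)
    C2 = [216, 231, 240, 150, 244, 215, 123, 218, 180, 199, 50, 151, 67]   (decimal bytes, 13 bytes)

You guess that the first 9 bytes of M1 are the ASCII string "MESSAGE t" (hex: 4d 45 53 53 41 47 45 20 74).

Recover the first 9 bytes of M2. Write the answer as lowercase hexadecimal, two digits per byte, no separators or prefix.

First, C1 ⊕ C2 = (M1 ⊕ K) ⊕ (M2 ⊕ K) = M1 ⊕ M2, so the key drops out. Then M2 = (M1 ⊕ M2) ⊕ M1 over the first 9 bytes.
byte 0: (28 xor d8) xor 4d = f0 xor 4d = bd
byte 1: (69 xor e7) xor 45 = 8e xor 45 = cb
byte 2: (95 xor f0) xor 53 = 65 xor 53 = 36
byte 3: (25 xor 96) xor 53 = b3 xor 53 = e0
byte 4: (50 xor f4) xor 41 = a4 xor 41 = e5
byte 5: (cd xor d7) xor 47 = 1a xor 47 = 5d
byte 6: (68 xor 7b) xor 45 = 13 xor 45 = 56
byte 7: (7b xor da) xor 20 = a1 xor 20 = 81
byte 8: (c1 xor b4) xor 74 = 75 xor 74 = 01

bdcb36e0e55d568101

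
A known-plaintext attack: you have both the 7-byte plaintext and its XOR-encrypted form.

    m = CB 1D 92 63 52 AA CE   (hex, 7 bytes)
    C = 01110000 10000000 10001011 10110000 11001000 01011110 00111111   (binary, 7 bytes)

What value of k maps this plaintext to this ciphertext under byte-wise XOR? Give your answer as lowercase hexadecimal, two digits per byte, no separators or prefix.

bb9d19d39af4f1

Since C = m ⊕ k, XORing both sides with m gives k = m ⊕ C.
cb xor 70 = bb
1d xor 80 = 9d
92 xor 8b = 19
63 xor b0 = d3
52 xor c8 = 9a
aa xor 5e = f4
ce xor 3f = f1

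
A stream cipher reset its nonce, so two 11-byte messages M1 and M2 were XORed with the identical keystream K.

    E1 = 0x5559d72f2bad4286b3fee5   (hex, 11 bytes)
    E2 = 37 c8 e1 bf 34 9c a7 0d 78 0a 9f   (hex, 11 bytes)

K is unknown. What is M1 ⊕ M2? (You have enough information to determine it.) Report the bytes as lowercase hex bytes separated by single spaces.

E1 ⊕ E2 = (M1 ⊕ K) ⊕ (M2 ⊕ K) = M1 ⊕ M2 — the shared key cancels under XOR.
 85 XOR  55 =  98
 89 XOR 200 = 145
215 XOR 225 =  54
 47 XOR 191 = 144
 43 XOR  52 =  31
173 XOR 156 =  49
 66 XOR 167 = 229
134 XOR  13 = 139
179 XOR 120 = 203
254 XOR  10 = 244
229 XOR 159 = 122

62 91 36 90 1f 31 e5 8b cb f4 7a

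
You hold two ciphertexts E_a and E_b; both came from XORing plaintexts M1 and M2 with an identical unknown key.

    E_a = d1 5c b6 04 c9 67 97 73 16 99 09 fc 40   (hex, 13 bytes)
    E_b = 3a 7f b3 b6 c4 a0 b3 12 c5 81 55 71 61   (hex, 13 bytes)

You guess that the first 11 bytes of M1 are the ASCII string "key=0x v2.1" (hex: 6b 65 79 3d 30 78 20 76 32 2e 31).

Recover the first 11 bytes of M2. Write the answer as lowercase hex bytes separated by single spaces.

First, E_a ⊕ E_b = (M1 ⊕ K) ⊕ (M2 ⊕ K) = M1 ⊕ M2, so the key drops out. Then M2 = (M1 ⊕ M2) ⊕ M1 over the first 11 bytes.
byte 0: (d1 ⊕ 3a) ⊕ 6b = eb ⊕ 6b = 80
byte 1: (5c ⊕ 7f) ⊕ 65 = 23 ⊕ 65 = 46
byte 2: (b6 ⊕ b3) ⊕ 79 = 05 ⊕ 79 = 7c
byte 3: (04 ⊕ b6) ⊕ 3d = b2 ⊕ 3d = 8f
byte 4: (c9 ⊕ c4) ⊕ 30 = 0d ⊕ 30 = 3d
byte 5: (67 ⊕ a0) ⊕ 78 = c7 ⊕ 78 = bf
byte 6: (97 ⊕ b3) ⊕ 20 = 24 ⊕ 20 = 04
byte 7: (73 ⊕ 12) ⊕ 76 = 61 ⊕ 76 = 17
byte 8: (16 ⊕ c5) ⊕ 32 = d3 ⊕ 32 = e1
byte 9: (99 ⊕ 81) ⊕ 2e = 18 ⊕ 2e = 36
byte 10: (09 ⊕ 55) ⊕ 31 = 5c ⊕ 31 = 6d

80 46 7c 8f 3d bf 04 17 e1 36 6d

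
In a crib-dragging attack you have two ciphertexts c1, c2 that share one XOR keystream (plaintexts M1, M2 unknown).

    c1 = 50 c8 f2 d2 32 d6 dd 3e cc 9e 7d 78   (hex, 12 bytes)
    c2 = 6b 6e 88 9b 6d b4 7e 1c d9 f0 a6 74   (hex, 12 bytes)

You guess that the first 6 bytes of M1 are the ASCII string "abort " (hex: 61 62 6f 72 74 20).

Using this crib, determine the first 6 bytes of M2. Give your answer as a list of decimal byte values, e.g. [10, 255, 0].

First, c1 ⊕ c2 = (M1 ⊕ K) ⊕ (M2 ⊕ K) = M1 ⊕ M2, so the key drops out. Then M2 = (M1 ⊕ M2) ⊕ M1 over the first 6 bytes.
byte 0: (50 xor 6b) xor 61 = 3b xor 61 = 5a
byte 1: (c8 xor 6e) xor 62 = a6 xor 62 = c4
byte 2: (f2 xor 88) xor 6f = 7a xor 6f = 15
byte 3: (d2 xor 9b) xor 72 = 49 xor 72 = 3b
byte 4: (32 xor 6d) xor 74 = 5f xor 74 = 2b
byte 5: (d6 xor b4) xor 20 = 62 xor 20 = 42

[90, 196, 21, 59, 43, 66]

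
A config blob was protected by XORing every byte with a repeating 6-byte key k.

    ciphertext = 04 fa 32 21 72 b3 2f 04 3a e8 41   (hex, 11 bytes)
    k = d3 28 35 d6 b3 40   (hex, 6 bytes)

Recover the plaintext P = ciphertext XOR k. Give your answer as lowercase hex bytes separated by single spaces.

The 6-byte key repeats, so the effective keystream is d3 28 35 d6 b3 40 d3 28 35 d6 b3.
byte 0: 04 ⊕ d3 = d7
byte 1: fa ⊕ 28 = d2
byte 2: 32 ⊕ 35 = 07
byte 3: 21 ⊕ d6 = f7
byte 4: 72 ⊕ b3 = c1
byte 5: b3 ⊕ 40 = f3
byte 6: 2f ⊕ d3 = fc
byte 7: 04 ⊕ 28 = 2c
byte 8: 3a ⊕ 35 = 0f
byte 9: e8 ⊕ d6 = 3e
byte 10: 41 ⊕ b3 = f2

d7 d2 07 f7 c1 f3 fc 2c 0f 3e f2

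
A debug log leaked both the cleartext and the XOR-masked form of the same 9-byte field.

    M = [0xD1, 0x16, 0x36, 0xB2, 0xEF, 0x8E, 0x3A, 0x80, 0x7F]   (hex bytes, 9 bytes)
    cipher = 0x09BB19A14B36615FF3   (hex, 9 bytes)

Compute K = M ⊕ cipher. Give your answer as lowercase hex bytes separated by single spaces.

d8 ad 2f 13 a4 b8 5b df 8c

Since cipher = M ⊕ K, XORing both sides with M gives K = M ⊕ cipher.
byte 0: d1 ⊕ 09 = d8
byte 1: 16 ⊕ bb = ad
byte 2: 36 ⊕ 19 = 2f
byte 3: b2 ⊕ a1 = 13
byte 4: ef ⊕ 4b = a4
byte 5: 8e ⊕ 36 = b8
byte 6: 3a ⊕ 61 = 5b
byte 7: 80 ⊕ 5f = df
byte 8: 7f ⊕ f3 = 8c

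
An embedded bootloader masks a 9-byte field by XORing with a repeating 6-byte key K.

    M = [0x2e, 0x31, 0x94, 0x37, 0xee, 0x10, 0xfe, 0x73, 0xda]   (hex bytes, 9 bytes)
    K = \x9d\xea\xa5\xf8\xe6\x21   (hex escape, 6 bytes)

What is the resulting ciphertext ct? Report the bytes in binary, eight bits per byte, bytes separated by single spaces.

The 6-byte key repeats, so the effective keystream is 9d ea a5 f8 e6 21 9d ea a5.
byte 0:  46 ⊕ 157 = 179
byte 1:  49 ⊕ 234 = 219
byte 2: 148 ⊕ 165 =  49
byte 3:  55 ⊕ 248 = 207
byte 4: 238 ⊕ 230 =   8
byte 5:  16 ⊕  33 =  49
byte 6: 254 ⊕ 157 =  99
byte 7: 115 ⊕ 234 = 153
byte 8: 218 ⊕ 165 = 127

10110011 11011011 00110001 11001111 00001000 00110001 01100011 10011001 01111111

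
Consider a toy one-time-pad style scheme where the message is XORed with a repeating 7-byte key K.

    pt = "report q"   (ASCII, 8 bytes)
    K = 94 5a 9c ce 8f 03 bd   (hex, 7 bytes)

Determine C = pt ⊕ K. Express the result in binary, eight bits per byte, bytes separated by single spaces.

11100110 00111111 11101100 10100001 11111101 01110111 10011101 11100101

The 7-byte key repeats, so the effective keystream is 94 5a 9c ce 8f 03 bd 94.
byte 0: 01110010 ⊕ 10010100 = 11100110
byte 1: 01100101 ⊕ 01011010 = 00111111
byte 2: 01110000 ⊕ 10011100 = 11101100
byte 3: 01101111 ⊕ 11001110 = 10100001
byte 4: 01110010 ⊕ 10001111 = 11111101
byte 5: 01110100 ⊕ 00000011 = 01110111
byte 6: 00100000 ⊕ 10111101 = 10011101
byte 7: 01110001 ⊕ 10010100 = 11100101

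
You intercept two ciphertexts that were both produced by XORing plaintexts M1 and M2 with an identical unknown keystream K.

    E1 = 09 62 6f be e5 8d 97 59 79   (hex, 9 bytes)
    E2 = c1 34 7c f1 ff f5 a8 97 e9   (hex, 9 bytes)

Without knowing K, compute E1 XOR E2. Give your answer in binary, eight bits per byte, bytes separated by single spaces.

11001000 01010110 00010011 01001111 00011010 01111000 00111111 11001110 10010000

E1 ⊕ E2 = (M1 ⊕ K) ⊕ (M2 ⊕ K) = M1 ⊕ M2 — the shared key cancels under XOR.
byte 0: 00001001 xor 11000001 = 11001000
byte 1: 01100010 xor 00110100 = 01010110
byte 2: 01101111 xor 01111100 = 00010011
byte 3: 10111110 xor 11110001 = 01001111
byte 4: 11100101 xor 11111111 = 00011010
byte 5: 10001101 xor 11110101 = 01111000
byte 6: 10010111 xor 10101000 = 00111111
byte 7: 01011001 xor 10010111 = 11001110
byte 8: 01111001 xor 11101001 = 10010000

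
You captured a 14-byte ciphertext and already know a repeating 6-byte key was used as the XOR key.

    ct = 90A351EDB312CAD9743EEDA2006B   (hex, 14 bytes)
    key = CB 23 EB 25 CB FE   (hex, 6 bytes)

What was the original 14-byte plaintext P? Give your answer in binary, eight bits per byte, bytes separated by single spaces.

The 6-byte key repeats, so the effective keystream is cb 23 eb 25 cb fe cb 23 eb 25 cb fe cb 23.
byte 0: 90 xor cb = 5b
byte 1: a3 xor 23 = 80
byte 2: 51 xor eb = ba
byte 3: ed xor 25 = c8
byte 4: b3 xor cb = 78
byte 5: 12 xor fe = ec
byte 6: ca xor cb = 01
byte 7: d9 xor 23 = fa
byte 8: 74 xor eb = 9f
byte 9: 3e xor 25 = 1b
byte 10: ed xor cb = 26
byte 11: a2 xor fe = 5c
byte 12: 00 xor cb = cb
byte 13: 6b xor 23 = 48

01011011 10000000 10111010 11001000 01111000 11101100 00000001 11111010 10011111 00011011 00100110 01011100 11001011 01001000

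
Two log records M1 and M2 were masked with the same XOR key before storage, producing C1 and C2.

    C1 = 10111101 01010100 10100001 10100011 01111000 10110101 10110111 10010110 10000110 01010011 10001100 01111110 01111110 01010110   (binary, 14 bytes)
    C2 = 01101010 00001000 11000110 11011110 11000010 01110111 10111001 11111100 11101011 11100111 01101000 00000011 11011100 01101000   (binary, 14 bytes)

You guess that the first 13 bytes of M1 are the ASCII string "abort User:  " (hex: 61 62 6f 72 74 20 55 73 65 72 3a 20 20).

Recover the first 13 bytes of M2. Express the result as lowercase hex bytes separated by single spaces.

First, C1 ⊕ C2 = (M1 ⊕ K) ⊕ (M2 ⊕ K) = M1 ⊕ M2, so the key drops out. Then M2 = (M1 ⊕ M2) ⊕ M1 over the first 13 bytes.
byte 0: (bd xor 6a) xor 61 = d7 xor 61 = b6
byte 1: (54 xor 08) xor 62 = 5c xor 62 = 3e
byte 2: (a1 xor c6) xor 6f = 67 xor 6f = 08
byte 3: (a3 xor de) xor 72 = 7d xor 72 = 0f
byte 4: (78 xor c2) xor 74 = ba xor 74 = ce
byte 5: (b5 xor 77) xor 20 = c2 xor 20 = e2
byte 6: (b7 xor b9) xor 55 = 0e xor 55 = 5b
byte 7: (96 xor fc) xor 73 = 6a xor 73 = 19
byte 8: (86 xor eb) xor 65 = 6d xor 65 = 08
byte 9: (53 xor e7) xor 72 = b4 xor 72 = c6
byte 10: (8c xor 68) xor 3a = e4 xor 3a = de
byte 11: (7e xor 03) xor 20 = 7d xor 20 = 5d
byte 12: (7e xor dc) xor 20 = a2 xor 20 = 82

b6 3e 08 0f ce e2 5b 19 08 c6 de 5d 82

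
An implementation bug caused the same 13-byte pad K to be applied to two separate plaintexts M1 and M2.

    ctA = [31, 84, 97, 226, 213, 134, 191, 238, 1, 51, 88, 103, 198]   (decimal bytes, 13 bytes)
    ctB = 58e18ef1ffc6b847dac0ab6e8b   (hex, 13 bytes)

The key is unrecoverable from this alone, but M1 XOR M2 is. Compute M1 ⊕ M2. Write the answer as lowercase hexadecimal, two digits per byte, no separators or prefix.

47b5ef132a4007a9dbf3f3094d

ctA ⊕ ctB = (M1 ⊕ K) ⊕ (M2 ⊕ K) = M1 ⊕ M2 — the shared key cancels under XOR.
1f ^ 58 = 47
54 ^ e1 = b5
61 ^ 8e = ef
e2 ^ f1 = 13
d5 ^ ff = 2a
86 ^ c6 = 40
bf ^ b8 = 07
ee ^ 47 = a9
01 ^ da = db
33 ^ c0 = f3
58 ^ ab = f3
67 ^ 6e = 09
c6 ^ 8b = 4d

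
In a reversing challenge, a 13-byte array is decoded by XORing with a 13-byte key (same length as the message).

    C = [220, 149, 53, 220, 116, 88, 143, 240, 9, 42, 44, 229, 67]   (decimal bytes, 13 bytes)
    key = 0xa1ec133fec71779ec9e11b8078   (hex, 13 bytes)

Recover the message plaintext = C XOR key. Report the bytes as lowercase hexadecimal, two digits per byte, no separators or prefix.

XOR is its own inverse, so applying the key byte-wise gives the result directly.
dc xor a1 = 7d
95 xor ec = 79
35 xor 13 = 26
dc xor 3f = e3
74 xor ec = 98
58 xor 71 = 29
8f xor 77 = f8
f0 xor 9e = 6e
09 xor c9 = c0
2a xor e1 = cb
2c xor 1b = 37
e5 xor 80 = 65
43 xor 78 = 3b

7d7926e39829f86ec0cb37653b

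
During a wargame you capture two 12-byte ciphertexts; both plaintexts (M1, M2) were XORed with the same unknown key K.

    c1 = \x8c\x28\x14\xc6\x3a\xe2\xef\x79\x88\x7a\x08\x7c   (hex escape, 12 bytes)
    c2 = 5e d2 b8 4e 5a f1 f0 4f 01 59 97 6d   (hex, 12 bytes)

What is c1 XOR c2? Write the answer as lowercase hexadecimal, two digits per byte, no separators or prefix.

d2faac8860131f3689239f11

c1 ⊕ c2 = (M1 ⊕ K) ⊕ (M2 ⊕ K) = M1 ⊕ M2 — the shared key cancels under XOR.
140 ⊕  94 = 210
 40 ⊕ 210 = 250
 20 ⊕ 184 = 172
198 ⊕  78 = 136
 58 ⊕  90 =  96
226 ⊕ 241 =  19
239 ⊕ 240 =  31
121 ⊕  79 =  54
136 ⊕   1 = 137
122 ⊕  89 =  35
  8 ⊕ 151 = 159
124 ⊕ 109 =  17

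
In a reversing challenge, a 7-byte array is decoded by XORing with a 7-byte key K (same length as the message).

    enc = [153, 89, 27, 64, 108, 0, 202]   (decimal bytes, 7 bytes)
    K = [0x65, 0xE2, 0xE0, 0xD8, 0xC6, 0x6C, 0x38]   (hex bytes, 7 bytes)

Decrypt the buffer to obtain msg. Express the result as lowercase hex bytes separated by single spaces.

byte 0: 99 ^ 65 = fc
byte 1: 59 ^ e2 = bb
byte 2: 1b ^ e0 = fb
byte 3: 40 ^ d8 = 98
byte 4: 6c ^ c6 = aa
byte 5: 00 ^ 6c = 6c
byte 6: ca ^ 38 = f2

fc bb fb 98 aa 6c f2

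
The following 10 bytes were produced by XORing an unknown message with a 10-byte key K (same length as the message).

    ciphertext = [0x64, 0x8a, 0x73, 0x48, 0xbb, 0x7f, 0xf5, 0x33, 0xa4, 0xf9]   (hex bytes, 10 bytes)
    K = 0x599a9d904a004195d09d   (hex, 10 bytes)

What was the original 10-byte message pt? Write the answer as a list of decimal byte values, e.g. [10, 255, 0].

100 XOR  89 =  61
138 XOR 154 =  16
115 XOR 157 = 238
 72 XOR 144 = 216
187 XOR  74 = 241
127 XOR   0 = 127
245 XOR  65 = 180
 51 XOR 149 = 166
164 XOR 208 = 116
249 XOR 157 = 100

[61, 16, 238, 216, 241, 127, 180, 166, 116, 100]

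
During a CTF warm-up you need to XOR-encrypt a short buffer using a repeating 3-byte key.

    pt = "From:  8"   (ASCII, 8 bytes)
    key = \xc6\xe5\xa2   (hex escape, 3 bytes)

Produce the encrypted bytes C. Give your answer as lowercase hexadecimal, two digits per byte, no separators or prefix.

The 3-byte key repeats, so the effective keystream is c6 e5 a2 c6 e5 a2 c6 e5.
byte 0: 01000110 ⊕ 11000110 = 10000000
byte 1: 01110010 ⊕ 11100101 = 10010111
byte 2: 01101111 ⊕ 10100010 = 11001101
byte 3: 01101101 ⊕ 11000110 = 10101011
byte 4: 00111010 ⊕ 11100101 = 11011111
byte 5: 00100000 ⊕ 10100010 = 10000010
byte 6: 00100000 ⊕ 11000110 = 11100110
byte 7: 00111000 ⊕ 11100101 = 11011101

8097cdabdf82e6dd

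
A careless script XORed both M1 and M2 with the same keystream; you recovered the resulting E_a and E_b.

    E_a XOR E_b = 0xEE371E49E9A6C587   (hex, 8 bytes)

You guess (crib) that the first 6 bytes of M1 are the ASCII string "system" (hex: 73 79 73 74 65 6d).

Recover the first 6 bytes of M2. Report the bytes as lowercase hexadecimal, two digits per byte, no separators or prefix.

9d4e6d3d8ccb

Since E_a ⊕ E_b = M1 ⊕ M2, XORing with the guessed M1 bytes yields the corresponding M2 bytes: M2 = (E_a ⊕ E_b) ⊕ M1.
byte 0: ee ⊕ 73 = 9d
byte 1: 37 ⊕ 79 = 4e
byte 2: 1e ⊕ 73 = 6d
byte 3: 49 ⊕ 74 = 3d
byte 4: e9 ⊕ 65 = 8c
byte 5: a6 ⊕ 6d = cb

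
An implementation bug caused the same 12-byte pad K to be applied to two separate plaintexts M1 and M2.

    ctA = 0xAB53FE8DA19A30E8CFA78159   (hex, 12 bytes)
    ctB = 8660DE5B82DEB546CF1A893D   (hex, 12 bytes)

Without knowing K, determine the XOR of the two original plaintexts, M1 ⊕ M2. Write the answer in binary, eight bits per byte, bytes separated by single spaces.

00101101 00110011 00100000 11010110 00100011 01000100 10000101 10101110 00000000 10111101 00001000 01100100

ctA ⊕ ctB = (M1 ⊕ K) ⊕ (M2 ⊕ K) = M1 ⊕ M2 — the shared key cancels under XOR.
ab ⊕ 86 = 2d
53 ⊕ 60 = 33
fe ⊕ de = 20
8d ⊕ 5b = d6
a1 ⊕ 82 = 23
9a ⊕ de = 44
30 ⊕ b5 = 85
e8 ⊕ 46 = ae
cf ⊕ cf = 00
a7 ⊕ 1a = bd
81 ⊕ 89 = 08
59 ⊕ 3d = 64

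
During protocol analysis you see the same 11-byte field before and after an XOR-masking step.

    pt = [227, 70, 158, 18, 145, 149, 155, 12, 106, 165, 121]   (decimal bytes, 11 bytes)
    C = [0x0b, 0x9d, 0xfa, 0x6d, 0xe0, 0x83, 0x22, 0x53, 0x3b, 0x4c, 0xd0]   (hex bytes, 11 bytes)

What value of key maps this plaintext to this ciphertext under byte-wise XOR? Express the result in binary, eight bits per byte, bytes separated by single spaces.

11101000 11011011 01100100 01111111 01110001 00010110 10111001 01011111 01010001 11101001 10101001

Since C = pt ⊕ key, XORing both sides with pt gives key = pt ⊕ C.
e3 xor 0b = e8
46 xor 9d = db
9e xor fa = 64
12 xor 6d = 7f
91 xor e0 = 71
95 xor 83 = 16
9b xor 22 = b9
0c xor 53 = 5f
6a xor 3b = 51
a5 xor 4c = e9
79 xor d0 = a9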